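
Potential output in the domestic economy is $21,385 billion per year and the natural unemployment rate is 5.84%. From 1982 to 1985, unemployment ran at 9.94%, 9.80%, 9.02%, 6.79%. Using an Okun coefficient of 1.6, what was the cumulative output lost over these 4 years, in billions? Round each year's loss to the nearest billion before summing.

$4,171 billion

Year 1982: gap = -1.6 × (9.94 - 5.84) = -6.56%, loss ≈ 21385 × 6.56/100 ≈ 1403.
Year 1983: gap = -1.6 × (9.8 - 5.84) = -6.336%, loss ≈ 21385 × 6.336/100 ≈ 1355.
Year 1984: gap = -1.6 × (9.02 - 5.84) = -5.088%, loss ≈ 21385 × 5.088/100 ≈ 1088.
Year 1985: gap = -1.6 × (6.79 - 5.84) = -1.52%, loss ≈ 21385 × 1.52/100 ≈ 325.
Total lost output = 1403 + 1355 + 1088 + 325 = 4171 billion.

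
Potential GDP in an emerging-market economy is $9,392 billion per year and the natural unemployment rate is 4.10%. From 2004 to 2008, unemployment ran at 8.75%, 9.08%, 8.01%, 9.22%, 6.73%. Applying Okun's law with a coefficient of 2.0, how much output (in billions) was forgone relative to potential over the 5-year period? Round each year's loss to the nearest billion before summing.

Year 2004: gap = -2.0 × (8.75 - 4.1) = -9.3%, loss ≈ 9392 × 9.3/100 ≈ 873.
Year 2005: gap = -2.0 × (9.08 - 4.1) = -9.96%, loss ≈ 9392 × 9.96/100 ≈ 935.
Year 2006: gap = -2.0 × (8.01 - 4.1) = -7.82%, loss ≈ 9392 × 7.82/100 ≈ 734.
Year 2007: gap = -2.0 × (9.22 - 4.1) = -10.24%, loss ≈ 9392 × 10.24/100 ≈ 962.
Year 2008: gap = -2.0 × (6.73 - 4.1) = -5.26%, loss ≈ 9392 × 5.26/100 ≈ 494.
Total lost output = 873 + 935 + 734 + 962 + 494 = 3998 billion.

$3,998 billion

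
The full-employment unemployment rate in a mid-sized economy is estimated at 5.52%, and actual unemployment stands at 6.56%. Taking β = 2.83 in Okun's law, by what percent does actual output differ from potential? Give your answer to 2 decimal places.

The unemployment gap is 6.56 - 5.52 = 1.04 percentage points.
Okun's law gives an output gap of -2.83 × 1.04 = -2.9432%, i.e. 2.94% below potential.

-2.94%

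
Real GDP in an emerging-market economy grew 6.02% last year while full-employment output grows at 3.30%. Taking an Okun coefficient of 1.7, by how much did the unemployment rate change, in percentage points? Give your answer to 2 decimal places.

-1.60 percentage points

Growth-rate Okun's law: g_Y = g_Y* - β × Δu, so Δu = (g_Y* - g_Y)/β.
Δu = (3.3 - 6.02)/1.7 = -2.72/1.7 = -1.60 percentage points.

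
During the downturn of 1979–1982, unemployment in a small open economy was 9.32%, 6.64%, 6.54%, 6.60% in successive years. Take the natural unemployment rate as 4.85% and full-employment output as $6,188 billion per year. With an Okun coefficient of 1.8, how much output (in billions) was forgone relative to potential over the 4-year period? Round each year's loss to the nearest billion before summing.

$1,080 billion

Year 1979: gap = -1.8 × (9.32 - 4.85) = -8.046%, loss ≈ 6188 × 8.046/100 ≈ 498.
Year 1980: gap = -1.8 × (6.64 - 4.85) = -3.222%, loss ≈ 6188 × 3.222/100 ≈ 199.
Year 1981: gap = -1.8 × (6.54 - 4.85) = -3.042%, loss ≈ 6188 × 3.042/100 ≈ 188.
Year 1982: gap = -1.8 × (6.6 - 4.85) = -3.15%, loss ≈ 6188 × 3.15/100 ≈ 195.
Total lost output = 498 + 199 + 188 + 195 = 1080 billion.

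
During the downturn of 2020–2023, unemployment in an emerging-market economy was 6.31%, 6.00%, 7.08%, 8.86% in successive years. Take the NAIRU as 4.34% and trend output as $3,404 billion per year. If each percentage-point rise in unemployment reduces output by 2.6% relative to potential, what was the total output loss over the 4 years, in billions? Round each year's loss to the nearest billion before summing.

Year 2020: gap = -2.6 × (6.31 - 4.34) = -5.122%, loss ≈ 3404 × 5.122/100 ≈ 174.
Year 2021: gap = -2.6 × (6 - 4.34) = -4.316%, loss ≈ 3404 × 4.316/100 ≈ 147.
Year 2022: gap = -2.6 × (7.08 - 4.34) = -7.124%, loss ≈ 3404 × 7.124/100 ≈ 243.
Year 2023: gap = -2.6 × (8.86 - 4.34) = -11.752%, loss ≈ 3404 × 11.752/100 ≈ 400.
Total lost output = 174 + 147 + 243 + 400 = 964 billion.

$964 billion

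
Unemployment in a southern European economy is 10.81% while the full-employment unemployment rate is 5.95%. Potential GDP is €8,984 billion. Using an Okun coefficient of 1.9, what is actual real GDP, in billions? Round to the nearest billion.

€8,154 billion

Unemployment gap = 10.81 - 5.95 = 4.86 points, so the output gap is -1.9 × 4.86 = -9.234%.
Actual GDP = 8984 × (1 - 9.234/100) = 8984 × 0.90766 ≈ 8154 billion.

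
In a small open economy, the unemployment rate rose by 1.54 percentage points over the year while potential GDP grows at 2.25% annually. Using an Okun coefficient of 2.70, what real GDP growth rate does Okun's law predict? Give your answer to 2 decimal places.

-1.91%

Growth-rate Okun's law: g_Y = g_Y* - β × Δu.
g_Y = 2.25 - 2.70 × (1.54) = 2.25 - 4.158 = -1.908%, i.e. -1.91% to 2 d.p.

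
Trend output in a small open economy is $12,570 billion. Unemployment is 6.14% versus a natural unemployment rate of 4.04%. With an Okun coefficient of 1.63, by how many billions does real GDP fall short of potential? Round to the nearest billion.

$430 billion

Output gap = -1.63 × (6.14 - 4.04) = -1.63 × 2.1 = -3.423%.
Actual GDP ≈ 12570 × 0.96577 ≈ 12140 billion, so the shortfall is 12570 - 12140 = 430 billion.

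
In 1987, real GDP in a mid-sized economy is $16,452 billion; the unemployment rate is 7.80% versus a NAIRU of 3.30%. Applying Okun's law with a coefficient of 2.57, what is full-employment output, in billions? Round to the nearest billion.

$18,603 billion

Unemployment gap = 7.8 - 3.3 = 4.5 points, so output gap = -2.57 × 4.5 = -11.565%.
Since Y = Y* × (1 + gap/100), Y* = 16452/0.88435 ≈ 18603 billion.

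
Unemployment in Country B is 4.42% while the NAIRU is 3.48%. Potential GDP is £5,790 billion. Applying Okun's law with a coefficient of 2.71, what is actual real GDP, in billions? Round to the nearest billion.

Unemployment gap = 4.42 - 3.48 = 0.94 points, so the output gap is -2.71 × 0.94 = -2.5474%.
Actual GDP = 5790 × (1 - 2.5474/100) = 5790 × 0.974526 ≈ 5643 billion.

£5,643 billion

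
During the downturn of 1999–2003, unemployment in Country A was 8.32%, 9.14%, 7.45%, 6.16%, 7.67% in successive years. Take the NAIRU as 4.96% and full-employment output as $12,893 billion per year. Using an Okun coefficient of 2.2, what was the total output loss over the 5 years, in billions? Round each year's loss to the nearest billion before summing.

Year 1999: gap = -2.2 × (8.32 - 4.96) = -7.392%, loss ≈ 12893 × 7.392/100 ≈ 953.
Year 2000: gap = -2.2 × (9.14 - 4.96) = -9.196%, loss ≈ 12893 × 9.196/100 ≈ 1186.
Year 2001: gap = -2.2 × (7.45 - 4.96) = -5.478%, loss ≈ 12893 × 5.478/100 ≈ 706.
Year 2002: gap = -2.2 × (6.16 - 4.96) = -2.64%, loss ≈ 12893 × 2.64/100 ≈ 340.
Year 2003: gap = -2.2 × (7.67 - 4.96) = -5.962%, loss ≈ 12893 × 5.962/100 ≈ 769.
Total lost output = 953 + 1186 + 706 + 340 + 769 = 3954 billion.

$3,954 billion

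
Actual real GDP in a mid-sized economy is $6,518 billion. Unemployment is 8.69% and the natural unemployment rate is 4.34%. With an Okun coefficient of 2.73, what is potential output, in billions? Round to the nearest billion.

Unemployment gap = 8.69 - 4.34 = 4.35 points, so output gap = -2.73 × 4.35 = -11.8755%.
Since Y = Y* × (1 + gap/100), Y* = 6518/0.881245 ≈ 7396 billion.

$7,396 billion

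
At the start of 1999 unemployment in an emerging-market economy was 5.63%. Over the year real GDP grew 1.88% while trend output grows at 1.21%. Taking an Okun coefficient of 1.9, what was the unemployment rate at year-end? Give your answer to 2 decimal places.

5.28%

Growth-rate Okun's law: g_Y = g_Y* - β × Δu, so Δu = (g_Y* - g_Y)/β.
Δu = (1.21 - 1.88)/1.9 = -0.67/1.9 = -0.35 percentage points.
Year-end unemployment = 5.63 - 0.35 = 5.28%.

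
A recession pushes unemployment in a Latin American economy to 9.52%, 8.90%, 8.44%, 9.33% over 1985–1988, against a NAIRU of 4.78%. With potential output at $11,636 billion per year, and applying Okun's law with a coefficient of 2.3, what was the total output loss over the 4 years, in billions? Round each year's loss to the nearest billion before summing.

Year 1985: gap = -2.3 × (9.52 - 4.78) = -10.902%, loss ≈ 11636 × 10.902/100 ≈ 1269.
Year 1986: gap = -2.3 × (8.9 - 4.78) = -9.476%, loss ≈ 11636 × 9.476/100 ≈ 1103.
Year 1987: gap = -2.3 × (8.44 - 4.78) = -8.418%, loss ≈ 11636 × 8.418/100 ≈ 980.
Year 1988: gap = -2.3 × (9.33 - 4.78) = -10.465%, loss ≈ 11636 × 10.465/100 ≈ 1218.
Total lost output = 1269 + 1103 + 980 + 1218 = 4570 billion.

$4,570 billion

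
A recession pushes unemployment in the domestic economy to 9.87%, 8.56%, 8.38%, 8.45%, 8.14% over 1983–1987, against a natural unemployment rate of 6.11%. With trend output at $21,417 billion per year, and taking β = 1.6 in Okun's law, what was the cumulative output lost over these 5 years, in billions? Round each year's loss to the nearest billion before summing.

Year 1983: gap = -1.6 × (9.87 - 6.11) = -6.016%, loss ≈ 21417 × 6.016/100 ≈ 1288.
Year 1984: gap = -1.6 × (8.56 - 6.11) = -3.92%, loss ≈ 21417 × 3.92/100 ≈ 840.
Year 1985: gap = -1.6 × (8.38 - 6.11) = -3.632%, loss ≈ 21417 × 3.632/100 ≈ 778.
Year 1986: gap = -1.6 × (8.45 - 6.11) = -3.744%, loss ≈ 21417 × 3.744/100 ≈ 802.
Year 1987: gap = -1.6 × (8.14 - 6.11) = -3.248%, loss ≈ 21417 × 3.248/100 ≈ 696.
Total lost output = 1288 + 840 + 778 + 802 + 696 = 4404 billion.

$4,404 billion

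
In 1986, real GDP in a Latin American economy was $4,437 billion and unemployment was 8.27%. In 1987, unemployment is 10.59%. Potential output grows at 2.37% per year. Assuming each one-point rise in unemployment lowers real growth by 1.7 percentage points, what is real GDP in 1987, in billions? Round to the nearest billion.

Δu = 10.59 - 8.27 = 2.32 points.
Okun's law (growth form): g_Y = g_Y* - β × Δu = 2.37 - 1.7 × (2.32) = 2.37 - 3.944 = -1.574%.
Real GDP in the next year = 4437 × (1 - 1.574/100) = 4437 × 0.98426 ≈ 4367 billion.

$4,367 billion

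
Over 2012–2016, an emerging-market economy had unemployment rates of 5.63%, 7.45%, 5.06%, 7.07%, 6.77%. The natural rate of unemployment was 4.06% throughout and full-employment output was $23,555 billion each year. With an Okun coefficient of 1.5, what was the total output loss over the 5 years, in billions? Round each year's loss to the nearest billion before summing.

Year 2012: gap = -1.5 × (5.63 - 4.06) = -2.355%, loss ≈ 23555 × 2.355/100 ≈ 555.
Year 2013: gap = -1.5 × (7.45 - 4.06) = -5.085%, loss ≈ 23555 × 5.085/100 ≈ 1198.
Year 2014: gap = -1.5 × (5.06 - 4.06) = -1.5%, loss ≈ 23555 × 1.5/100 ≈ 353.
Year 2015: gap = -1.5 × (7.07 - 4.06) = -4.515%, loss ≈ 23555 × 4.515/100 ≈ 1064.
Year 2016: gap = -1.5 × (6.77 - 4.06) = -4.065%, loss ≈ 23555 × 4.065/100 ≈ 958.
Total lost output = 555 + 1198 + 353 + 1064 + 958 = 4128 billion.

$4,128 billion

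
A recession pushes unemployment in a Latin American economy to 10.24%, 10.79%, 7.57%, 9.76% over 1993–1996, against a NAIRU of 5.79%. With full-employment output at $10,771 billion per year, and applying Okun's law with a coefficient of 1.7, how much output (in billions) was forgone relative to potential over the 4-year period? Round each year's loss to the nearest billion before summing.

$2,784 billion

Year 1993: gap = -1.7 × (10.24 - 5.79) = -7.565%, loss ≈ 10771 × 7.565/100 ≈ 815.
Year 1994: gap = -1.7 × (10.79 - 5.79) = -8.5%, loss ≈ 10771 × 8.5/100 ≈ 916.
Year 1995: gap = -1.7 × (7.57 - 5.79) = -3.026%, loss ≈ 10771 × 3.026/100 ≈ 326.
Year 1996: gap = -1.7 × (9.76 - 5.79) = -6.749%, loss ≈ 10771 × 6.749/100 ≈ 727.
Total lost output = 815 + 916 + 326 + 727 = 2784 billion.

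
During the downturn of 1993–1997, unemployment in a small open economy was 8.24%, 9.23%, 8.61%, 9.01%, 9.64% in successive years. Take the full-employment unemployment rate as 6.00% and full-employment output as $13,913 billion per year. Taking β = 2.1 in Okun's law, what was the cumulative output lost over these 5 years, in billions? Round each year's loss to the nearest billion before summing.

$4,304 billion

Year 1993: gap = -2.1 × (8.24 - 6) = -4.704%, loss ≈ 13913 × 4.704/100 ≈ 654.
Year 1994: gap = -2.1 × (9.23 - 6) = -6.783%, loss ≈ 13913 × 6.783/100 ≈ 944.
Year 1995: gap = -2.1 × (8.61 - 6) = -5.481%, loss ≈ 13913 × 5.481/100 ≈ 763.
Year 1996: gap = -2.1 × (9.01 - 6) = -6.321%, loss ≈ 13913 × 6.321/100 ≈ 879.
Year 1997: gap = -2.1 × (9.64 - 6) = -7.644%, loss ≈ 13913 × 7.644/100 ≈ 1064.
Total lost output = 654 + 944 + 763 + 879 + 1064 = 4304 billion.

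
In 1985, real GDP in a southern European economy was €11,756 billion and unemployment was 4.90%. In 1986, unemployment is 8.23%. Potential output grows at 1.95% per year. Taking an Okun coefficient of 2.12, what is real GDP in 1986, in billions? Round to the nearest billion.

€11,155 billion

Δu = 8.23 - 4.9 = 3.33 points.
Okun's law (growth form): g_Y = g_Y* - β × Δu = 1.95 - 2.12 × (3.33) = 1.95 - 7.0596 = -5.1096%.
Real GDP in the next year = 11756 × (1 - 5.1096/100) = 11756 × 0.948904 ≈ 11155 billion.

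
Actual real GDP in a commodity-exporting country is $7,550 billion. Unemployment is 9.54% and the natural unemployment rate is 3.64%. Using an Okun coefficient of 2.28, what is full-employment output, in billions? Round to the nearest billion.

Unemployment gap = 9.54 - 3.64 = 5.9 points, so output gap = -2.28 × 5.9 = -13.452%.
Since Y = Y* × (1 + gap/100), Y* = 7550/0.86548 ≈ 8723 billion.

$8,723 billion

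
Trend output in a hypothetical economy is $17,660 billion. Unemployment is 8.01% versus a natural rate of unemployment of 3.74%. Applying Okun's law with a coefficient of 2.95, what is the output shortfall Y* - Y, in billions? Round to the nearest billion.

Output gap = -2.95 × (8.01 - 3.74) = -2.95 × 4.27 = -12.5965%.
Actual GDP ≈ 17660 × 0.874035 ≈ 15435 billion, so the shortfall is 17660 - 15435 = 2225 billion.

$2,225 billion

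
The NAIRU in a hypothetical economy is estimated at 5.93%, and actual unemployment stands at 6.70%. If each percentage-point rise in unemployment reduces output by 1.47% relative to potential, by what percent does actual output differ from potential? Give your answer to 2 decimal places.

The unemployment gap is 6.7 - 5.93 = 0.77 percentage points.
Okun's law gives an output gap of -1.47 × 0.77 = -1.1319%, i.e. 1.13% below potential.

-1.13%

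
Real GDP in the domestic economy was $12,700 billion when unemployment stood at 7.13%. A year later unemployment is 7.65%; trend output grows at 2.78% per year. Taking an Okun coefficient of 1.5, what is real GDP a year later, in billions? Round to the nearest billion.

$12,954 billion

Δu = 7.65 - 7.13 = 0.52 points.
Okun's law (growth form): g_Y = g_Y* - β × Δu = 2.78 - 1.5 × (0.52) = 2.78 - 0.78 = 2%.
Real GDP in the next year = 12700 × (1 + 2/100) = 12700 × 1.02 ≈ 12954 billion.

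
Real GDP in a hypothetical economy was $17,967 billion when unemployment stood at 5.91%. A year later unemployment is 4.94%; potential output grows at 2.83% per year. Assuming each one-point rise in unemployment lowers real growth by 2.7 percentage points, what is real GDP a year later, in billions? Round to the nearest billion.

Δu = 4.94 - 5.91 = -0.97 points.
Okun's law (growth form): g_Y = g_Y* - β × Δu = 2.83 - 2.7 × (-0.97) = 2.83 + 2.619 = 5.449%.
Real GDP in the next year = 17967 × (1 + 5.449/100) = 17967 × 1.05449 ≈ 18946 billion.

$18,946 billion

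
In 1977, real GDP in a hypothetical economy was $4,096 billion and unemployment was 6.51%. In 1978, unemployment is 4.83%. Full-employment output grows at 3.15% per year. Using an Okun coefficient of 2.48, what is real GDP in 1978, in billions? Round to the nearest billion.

Δu = 4.83 - 6.51 = -1.68 points.
Okun's law (growth form): g_Y = g_Y* - β × Δu = 3.15 - 2.48 × (-1.68) = 3.15 + 4.1664 = 7.3164%.
Real GDP in the next year = 4096 × (1 + 7.3164/100) = 4096 × 1.073164 ≈ 4396 billion.

$4,396 billion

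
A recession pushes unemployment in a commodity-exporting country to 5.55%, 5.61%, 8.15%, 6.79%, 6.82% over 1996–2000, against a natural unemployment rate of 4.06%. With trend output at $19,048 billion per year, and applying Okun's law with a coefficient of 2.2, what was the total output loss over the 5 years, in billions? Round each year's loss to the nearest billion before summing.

Year 1996: gap = -2.2 × (5.55 - 4.06) = -3.278%, loss ≈ 19048 × 3.278/100 ≈ 624.
Year 1997: gap = -2.2 × (5.61 - 4.06) = -3.41%, loss ≈ 19048 × 3.41/100 ≈ 650.
Year 1998: gap = -2.2 × (8.15 - 4.06) = -8.998%, loss ≈ 19048 × 8.998/100 ≈ 1714.
Year 1999: gap = -2.2 × (6.79 - 4.06) = -6.006%, loss ≈ 19048 × 6.006/100 ≈ 1144.
Year 2000: gap = -2.2 × (6.82 - 4.06) = -6.072%, loss ≈ 19048 × 6.072/100 ≈ 1157.
Total lost output = 624 + 650 + 1714 + 1144 + 1157 = 5289 billion.

$5,289 billion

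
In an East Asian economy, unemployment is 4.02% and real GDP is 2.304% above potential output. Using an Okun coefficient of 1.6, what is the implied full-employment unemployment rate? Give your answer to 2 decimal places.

From Okun's law, u - u* = -(output gap)/β = -(2.304)/1.6 = -1.44 points.
So u* = 4.02 + 1.44 = 5.46%.

5.46%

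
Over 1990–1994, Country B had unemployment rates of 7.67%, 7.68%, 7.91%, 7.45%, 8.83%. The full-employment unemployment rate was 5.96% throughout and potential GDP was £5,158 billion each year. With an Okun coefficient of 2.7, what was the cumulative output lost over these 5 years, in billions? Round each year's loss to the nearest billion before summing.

£1,358 billion

Year 1990: gap = -2.7 × (7.67 - 5.96) = -4.617%, loss ≈ 5158 × 4.617/100 ≈ 238.
Year 1991: gap = -2.7 × (7.68 - 5.96) = -4.644%, loss ≈ 5158 × 4.644/100 ≈ 240.
Year 1992: gap = -2.7 × (7.91 - 5.96) = -5.265%, loss ≈ 5158 × 5.265/100 ≈ 272.
Year 1993: gap = -2.7 × (7.45 - 5.96) = -4.023%, loss ≈ 5158 × 4.023/100 ≈ 208.
Year 1994: gap = -2.7 × (8.83 - 5.96) = -7.749%, loss ≈ 5158 × 7.749/100 ≈ 400.
Total lost output = 238 + 240 + 272 + 208 + 400 = 1358 billion.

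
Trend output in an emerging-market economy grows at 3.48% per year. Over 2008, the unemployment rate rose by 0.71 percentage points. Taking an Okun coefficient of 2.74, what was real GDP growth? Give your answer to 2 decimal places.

1.53%

Growth-rate Okun's law: g_Y = g_Y* - β × Δu.
g_Y = 3.48 - 2.74 × (0.71) = 3.48 - 1.9454 = 1.5346%, i.e. 1.53% to 2 d.p.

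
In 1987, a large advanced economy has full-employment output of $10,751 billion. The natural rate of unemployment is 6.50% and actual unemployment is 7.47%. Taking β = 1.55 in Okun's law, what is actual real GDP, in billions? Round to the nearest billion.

Unemployment gap = 7.47 - 6.5 = 0.97 points, so the output gap is -1.55 × 0.97 = -1.5035%.
Actual GDP = 10751 × (1 - 1.5035/100) = 10751 × 0.984965 ≈ 10589 billion.

$10,589 billion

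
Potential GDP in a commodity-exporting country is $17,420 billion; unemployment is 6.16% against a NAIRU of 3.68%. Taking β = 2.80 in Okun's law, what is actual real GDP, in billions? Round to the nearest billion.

$16,210 billion

Unemployment gap = 6.16 - 3.68 = 2.48 points, so the output gap is -2.8 × 2.48 = -6.944%.
Actual GDP = 17420 × (1 - 6.944/100) = 17420 × 0.93056 ≈ 16210 billion.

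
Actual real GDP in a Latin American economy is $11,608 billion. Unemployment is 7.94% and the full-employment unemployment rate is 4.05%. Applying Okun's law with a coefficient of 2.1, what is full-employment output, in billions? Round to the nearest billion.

$12,641 billion

Unemployment gap = 7.94 - 4.05 = 3.89 points, so output gap = -2.1 × 3.89 = -8.169%.
Since Y = Y* × (1 + gap/100), Y* = 11608/0.91831 ≈ 12641 billion.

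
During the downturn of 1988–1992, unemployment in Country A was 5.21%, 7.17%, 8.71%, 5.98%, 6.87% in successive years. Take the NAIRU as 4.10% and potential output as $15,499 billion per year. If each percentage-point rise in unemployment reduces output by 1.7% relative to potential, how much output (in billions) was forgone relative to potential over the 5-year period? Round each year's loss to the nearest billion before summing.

Year 1988: gap = -1.7 × (5.21 - 4.1) = -1.887%, loss ≈ 15499 × 1.887/100 ≈ 292.
Year 1989: gap = -1.7 × (7.17 - 4.1) = -5.219%, loss ≈ 15499 × 5.219/100 ≈ 809.
Year 1990: gap = -1.7 × (8.71 - 4.1) = -7.837%, loss ≈ 15499 × 7.837/100 ≈ 1215.
Year 1991: gap = -1.7 × (5.98 - 4.1) = -3.196%, loss ≈ 15499 × 3.196/100 ≈ 495.
Year 1992: gap = -1.7 × (6.87 - 4.1) = -4.709%, loss ≈ 15499 × 4.709/100 ≈ 730.
Total lost output = 292 + 809 + 1215 + 495 + 730 = 3541 billion.

$3,541 billion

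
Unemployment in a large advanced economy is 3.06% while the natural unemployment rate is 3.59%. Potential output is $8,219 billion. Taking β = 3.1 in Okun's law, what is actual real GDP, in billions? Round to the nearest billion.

$8,354 billion

Unemployment gap = 3.06 - 3.59 = -0.53 points, so the output gap is -3.1 × (-0.53) = 1.643%.
Actual GDP = 8219 × (1 + 1.643/100) = 8219 × 1.01643 ≈ 8354 billion.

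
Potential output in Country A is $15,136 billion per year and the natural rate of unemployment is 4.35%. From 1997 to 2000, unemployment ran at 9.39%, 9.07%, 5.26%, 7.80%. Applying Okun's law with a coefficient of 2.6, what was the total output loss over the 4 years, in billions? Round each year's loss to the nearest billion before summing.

$5,556 billion

Year 1997: gap = -2.6 × (9.39 - 4.35) = -13.104%, loss ≈ 15136 × 13.104/100 ≈ 1983.
Year 1998: gap = -2.6 × (9.07 - 4.35) = -12.272%, loss ≈ 15136 × 12.272/100 ≈ 1857.
Year 1999: gap = -2.6 × (5.26 - 4.35) = -2.366%, loss ≈ 15136 × 2.366/100 ≈ 358.
Year 2000: gap = -2.6 × (7.8 - 4.35) = -8.97%, loss ≈ 15136 × 8.97/100 ≈ 1358.
Total lost output = 1983 + 1857 + 358 + 1358 = 5556 billion.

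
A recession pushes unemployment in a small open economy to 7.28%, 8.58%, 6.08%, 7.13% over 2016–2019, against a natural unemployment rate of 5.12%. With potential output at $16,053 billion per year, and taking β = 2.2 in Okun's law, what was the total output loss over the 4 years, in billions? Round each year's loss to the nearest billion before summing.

$3,034 billion

Year 2016: gap = -2.2 × (7.28 - 5.12) = -4.752%, loss ≈ 16053 × 4.752/100 ≈ 763.
Year 2017: gap = -2.2 × (8.58 - 5.12) = -7.612%, loss ≈ 16053 × 7.612/100 ≈ 1222.
Year 2018: gap = -2.2 × (6.08 - 5.12) = -2.112%, loss ≈ 16053 × 2.112/100 ≈ 339.
Year 2019: gap = -2.2 × (7.13 - 5.12) = -4.422%, loss ≈ 16053 × 4.422/100 ≈ 710.
Total lost output = 763 + 1222 + 339 + 710 = 3034 billion.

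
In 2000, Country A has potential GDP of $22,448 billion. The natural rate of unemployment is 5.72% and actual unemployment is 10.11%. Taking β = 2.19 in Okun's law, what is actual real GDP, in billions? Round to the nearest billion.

Unemployment gap = 10.11 - 5.72 = 4.39 points, so the output gap is -2.19 × 4.39 = -9.6141%.
Actual GDP = 22448 × (1 - 9.6141/100) = 22448 × 0.903859 ≈ 20290 billion.

$20,290 billion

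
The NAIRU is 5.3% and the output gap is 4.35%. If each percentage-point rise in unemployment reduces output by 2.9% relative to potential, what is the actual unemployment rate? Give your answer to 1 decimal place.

3.8%

From Okun's law, u - u* = -(output gap)/β = -(4.35)/2.9 = -1.5 points.
So u = 5.3 - 1.5 = 3.8%.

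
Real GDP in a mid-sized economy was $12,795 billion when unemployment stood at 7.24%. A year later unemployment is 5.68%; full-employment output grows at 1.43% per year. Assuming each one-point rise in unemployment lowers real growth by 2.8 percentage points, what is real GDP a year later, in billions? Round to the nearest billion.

Δu = 5.68 - 7.24 = -1.56 points.
Okun's law (growth form): g_Y = g_Y* - β × Δu = 1.43 - 2.8 × (-1.56) = 1.43 + 4.368 = 5.798%.
Real GDP in the next year = 12795 × (1 + 5.798/100) = 12795 × 1.05798 ≈ 13537 billion.

$13,537 billion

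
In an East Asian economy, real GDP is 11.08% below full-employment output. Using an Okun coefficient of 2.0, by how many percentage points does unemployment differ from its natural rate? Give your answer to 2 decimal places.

5.54 percentage points

Okun's law: output gap = -β × (u - u*), so u - u* = -(output gap)/β.
u - u* = -(-11.08)/2.0 = 5.54 percentage points.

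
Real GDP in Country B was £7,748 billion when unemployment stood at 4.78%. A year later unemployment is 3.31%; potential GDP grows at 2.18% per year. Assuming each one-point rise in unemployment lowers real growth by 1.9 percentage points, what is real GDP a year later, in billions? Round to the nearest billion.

£8,133 billion

Δu = 3.31 - 4.78 = -1.47 points.
Okun's law (growth form): g_Y = g_Y* - β × Δu = 2.18 - 1.9 × (-1.47) = 2.18 + 2.793 = 4.973%.
Real GDP in the next year = 7748 × (1 + 4.973/100) = 7748 × 1.04973 ≈ 8133 billion.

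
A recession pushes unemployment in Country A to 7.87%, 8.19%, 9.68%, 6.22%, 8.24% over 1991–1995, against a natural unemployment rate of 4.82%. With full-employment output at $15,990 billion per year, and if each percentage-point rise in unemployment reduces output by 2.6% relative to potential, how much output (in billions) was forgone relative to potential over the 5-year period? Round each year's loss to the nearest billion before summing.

Year 1991: gap = -2.6 × (7.87 - 4.82) = -7.93%, loss ≈ 15990 × 7.93/100 ≈ 1268.
Year 1992: gap = -2.6 × (8.19 - 4.82) = -8.762%, loss ≈ 15990 × 8.762/100 ≈ 1401.
Year 1993: gap = -2.6 × (9.68 - 4.82) = -12.636%, loss ≈ 15990 × 12.636/100 ≈ 2020.
Year 1994: gap = -2.6 × (6.22 - 4.82) = -3.64%, loss ≈ 15990 × 3.64/100 ≈ 582.
Year 1995: gap = -2.6 × (8.24 - 4.82) = -8.892%, loss ≈ 15990 × 8.892/100 ≈ 1422.
Total lost output = 1268 + 1401 + 2020 + 582 + 1422 = 6693 billion.

$6,693 billion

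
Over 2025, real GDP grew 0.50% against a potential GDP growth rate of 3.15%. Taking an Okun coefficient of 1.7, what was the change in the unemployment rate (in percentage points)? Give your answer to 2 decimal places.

1.56 percentage points

Growth-rate Okun's law: g_Y = g_Y* - β × Δu, so Δu = (g_Y* - g_Y)/β.
Δu = (3.15 - 0.5)/1.7 = 2.65/1.7 = 1.56 percentage points.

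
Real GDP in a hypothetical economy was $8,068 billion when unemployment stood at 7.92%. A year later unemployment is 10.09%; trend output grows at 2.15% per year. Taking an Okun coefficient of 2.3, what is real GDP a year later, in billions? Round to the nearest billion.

$7,839 billion

Δu = 10.09 - 7.92 = 2.17 points.
Okun's law (growth form): g_Y = g_Y* - β × Δu = 2.15 - 2.3 × (2.17) = 2.15 - 4.991 = -2.841%.
Real GDP in the next year = 8068 × (1 - 2.841/100) = 8068 × 0.97159 ≈ 7839 billion.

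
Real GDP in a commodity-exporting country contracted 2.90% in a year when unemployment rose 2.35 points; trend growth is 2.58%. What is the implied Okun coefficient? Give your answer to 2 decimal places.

β ≈ 2.33

Growth form: g_Y = g_Y* - β × Δu, so β = (g_Y* - g_Y)/Δu.
β = (2.58 + 2.9)/2.35 = 5.48/2.35 = 2.33.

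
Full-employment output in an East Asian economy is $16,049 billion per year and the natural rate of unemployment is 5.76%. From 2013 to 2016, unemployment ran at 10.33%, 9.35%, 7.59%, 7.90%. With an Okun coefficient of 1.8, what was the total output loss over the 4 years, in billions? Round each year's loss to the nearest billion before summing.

$3,504 billion

Year 2013: gap = -1.8 × (10.33 - 5.76) = -8.226%, loss ≈ 16049 × 8.226/100 ≈ 1320.
Year 2014: gap = -1.8 × (9.35 - 5.76) = -6.462%, loss ≈ 16049 × 6.462/100 ≈ 1037.
Year 2015: gap = -1.8 × (7.59 - 5.76) = -3.294%, loss ≈ 16049 × 3.294/100 ≈ 529.
Year 2016: gap = -1.8 × (7.9 - 5.76) = -3.852%, loss ≈ 16049 × 3.852/100 ≈ 618.
Total lost output = 1320 + 1037 + 529 + 618 = 3504 billion.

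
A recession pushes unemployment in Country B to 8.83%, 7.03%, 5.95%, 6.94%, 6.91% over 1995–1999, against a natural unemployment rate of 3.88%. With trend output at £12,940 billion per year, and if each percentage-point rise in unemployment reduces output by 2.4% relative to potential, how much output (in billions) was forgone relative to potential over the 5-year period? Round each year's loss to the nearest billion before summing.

Year 1995: gap = -2.4 × (8.83 - 3.88) = -11.88%, loss ≈ 12940 × 11.88/100 ≈ 1537.
Year 1996: gap = -2.4 × (7.03 - 3.88) = -7.56%, loss ≈ 12940 × 7.56/100 ≈ 978.
Year 1997: gap = -2.4 × (5.95 - 3.88) = -4.968%, loss ≈ 12940 × 4.968/100 ≈ 643.
Year 1998: gap = -2.4 × (6.94 - 3.88) = -7.344%, loss ≈ 12940 × 7.344/100 ≈ 950.
Year 1999: gap = -2.4 × (6.91 - 3.88) = -7.272%, loss ≈ 12940 × 7.272/100 ≈ 941.
Total lost output = 1537 + 978 + 643 + 950 + 941 = 5049 billion.

£5,049 billion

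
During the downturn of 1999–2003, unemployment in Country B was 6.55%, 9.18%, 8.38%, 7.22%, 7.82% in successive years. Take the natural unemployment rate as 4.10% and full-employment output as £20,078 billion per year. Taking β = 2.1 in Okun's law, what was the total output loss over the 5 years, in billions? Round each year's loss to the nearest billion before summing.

£7,864 billion

Year 1999: gap = -2.1 × (6.55 - 4.1) = -5.145%, loss ≈ 20078 × 5.145/100 ≈ 1033.
Year 2000: gap = -2.1 × (9.18 - 4.1) = -10.668%, loss ≈ 20078 × 10.668/100 ≈ 2142.
Year 2001: gap = -2.1 × (8.38 - 4.1) = -8.988%, loss ≈ 20078 × 8.988/100 ≈ 1805.
Year 2002: gap = -2.1 × (7.22 - 4.1) = -6.552%, loss ≈ 20078 × 6.552/100 ≈ 1316.
Year 2003: gap = -2.1 × (7.82 - 4.1) = -7.812%, loss ≈ 20078 × 7.812/100 ≈ 1568.
Total lost output = 1033 + 2142 + 1805 + 1316 + 1568 = 7864 billion.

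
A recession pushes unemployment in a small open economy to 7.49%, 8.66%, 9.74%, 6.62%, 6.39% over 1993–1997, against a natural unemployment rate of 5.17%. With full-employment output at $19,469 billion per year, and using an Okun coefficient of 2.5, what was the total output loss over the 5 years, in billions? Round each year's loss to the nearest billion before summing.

Year 1993: gap = -2.5 × (7.49 - 5.17) = -5.8%, loss ≈ 19469 × 5.8/100 ≈ 1129.
Year 1994: gap = -2.5 × (8.66 - 5.17) = -8.725%, loss ≈ 19469 × 8.725/100 ≈ 1699.
Year 1995: gap = -2.5 × (9.74 - 5.17) = -11.425%, loss ≈ 19469 × 11.425/100 ≈ 2224.
Year 1996: gap = -2.5 × (6.62 - 5.17) = -3.625%, loss ≈ 19469 × 3.625/100 ≈ 706.
Year 1997: gap = -2.5 × (6.39 - 5.17) = -3.05%, loss ≈ 19469 × 3.05/100 ≈ 594.
Total lost output = 1129 + 1699 + 2224 + 706 + 594 = 6352 billion.

$6,352 billion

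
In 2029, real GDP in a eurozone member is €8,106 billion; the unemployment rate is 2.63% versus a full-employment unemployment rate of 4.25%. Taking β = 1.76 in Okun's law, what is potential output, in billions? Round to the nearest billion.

Unemployment gap = 2.63 - 4.25 = -1.62 points, so output gap = -1.76 × (-1.62) = 2.8512%.
Since Y = Y* × (1 + gap/100), Y* = 8106/1.028512 ≈ 7881 billion.

€7,881 billion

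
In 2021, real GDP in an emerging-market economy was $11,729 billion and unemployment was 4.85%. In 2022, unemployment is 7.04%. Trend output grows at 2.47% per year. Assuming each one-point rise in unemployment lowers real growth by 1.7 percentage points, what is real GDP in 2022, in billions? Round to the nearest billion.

$11,582 billion

Δu = 7.04 - 4.85 = 2.19 points.
Okun's law (growth form): g_Y = g_Y* - β × Δu = 2.47 - 1.7 × (2.19) = 2.47 - 3.723 = -1.253%.
Real GDP in the next year = 11729 × (1 - 1.253/100) = 11729 × 0.98747 ≈ 11582 billion.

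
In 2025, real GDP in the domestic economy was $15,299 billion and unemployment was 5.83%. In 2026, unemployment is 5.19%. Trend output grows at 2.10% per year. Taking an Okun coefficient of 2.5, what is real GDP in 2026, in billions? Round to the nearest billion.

$15,865 billion

Δu = 5.19 - 5.83 = -0.64 points.
Okun's law (growth form): g_Y = g_Y* - β × Δu = 2.10 - 2.5 × (-0.64) = 2.1 + 1.6 = 3.7%.
Real GDP in the next year = 15299 × (1 + 3.7/100) = 15299 × 1.037 ≈ 15865 billion.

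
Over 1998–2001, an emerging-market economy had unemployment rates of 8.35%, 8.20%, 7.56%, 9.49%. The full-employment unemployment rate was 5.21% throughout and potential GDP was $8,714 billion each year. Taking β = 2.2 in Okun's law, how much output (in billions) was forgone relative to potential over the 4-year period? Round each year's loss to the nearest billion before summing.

Year 1998: gap = -2.2 × (8.35 - 5.21) = -6.908%, loss ≈ 8714 × 6.908/100 ≈ 602.
Year 1999: gap = -2.2 × (8.2 - 5.21) = -6.578%, loss ≈ 8714 × 6.578/100 ≈ 573.
Year 2000: gap = -2.2 × (7.56 - 5.21) = -5.17%, loss ≈ 8714 × 5.17/100 ≈ 451.
Year 2001: gap = -2.2 × (9.49 - 5.21) = -9.416%, loss ≈ 8714 × 9.416/100 ≈ 821.
Total lost output = 602 + 573 + 451 + 821 = 2447 billion.

$2,447 billion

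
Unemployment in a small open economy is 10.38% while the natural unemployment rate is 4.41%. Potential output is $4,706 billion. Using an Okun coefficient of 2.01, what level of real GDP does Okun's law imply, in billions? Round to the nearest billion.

Unemployment gap = 10.38 - 4.41 = 5.97 points, so the output gap is -2.01 × 5.97 = -11.9997%.
Actual GDP = 4706 × (1 - 11.9997/100) = 4706 × 0.880003 ≈ 4141 billion.

$4,141 billion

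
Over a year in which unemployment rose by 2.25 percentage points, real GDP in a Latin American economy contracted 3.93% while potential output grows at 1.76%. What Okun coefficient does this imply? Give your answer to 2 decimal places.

β ≈ 2.53

Growth form: g_Y = g_Y* - β × Δu, so β = (g_Y* - g_Y)/Δu.
β = (1.76 + 3.93)/2.25 = 5.69/2.25 = 2.53.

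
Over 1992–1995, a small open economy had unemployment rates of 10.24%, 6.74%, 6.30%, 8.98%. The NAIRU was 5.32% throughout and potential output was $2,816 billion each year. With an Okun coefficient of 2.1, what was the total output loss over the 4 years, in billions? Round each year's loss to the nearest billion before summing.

$649 billion

Year 1992: gap = -2.1 × (10.24 - 5.32) = -10.332%, loss ≈ 2816 × 10.332/100 ≈ 291.
Year 1993: gap = -2.1 × (6.74 - 5.32) = -2.982%, loss ≈ 2816 × 2.982/100 ≈ 84.
Year 1994: gap = -2.1 × (6.3 - 5.32) = -2.058%, loss ≈ 2816 × 2.058/100 ≈ 58.
Year 1995: gap = -2.1 × (8.98 - 5.32) = -7.686%, loss ≈ 2816 × 7.686/100 ≈ 216.
Total lost output = 291 + 84 + 58 + 216 = 649 billion.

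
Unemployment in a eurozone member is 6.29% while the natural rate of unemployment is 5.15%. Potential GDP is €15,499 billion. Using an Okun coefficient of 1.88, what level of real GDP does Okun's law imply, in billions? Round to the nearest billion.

€15,167 billion

Unemployment gap = 6.29 - 5.15 = 1.14 points, so the output gap is -1.88 × 1.14 = -2.1432%.
Actual GDP = 15499 × (1 - 2.1432/100) = 15499 × 0.978568 ≈ 15167 billion.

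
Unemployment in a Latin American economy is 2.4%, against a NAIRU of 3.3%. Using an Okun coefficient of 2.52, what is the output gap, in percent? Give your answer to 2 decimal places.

2.27%

The unemployment gap is 2.4 - 3.3 = -0.9 percentage points.
Okun's law gives an output gap of -2.52 × (-0.9) = 2.268%, i.e. 2.27% above potential.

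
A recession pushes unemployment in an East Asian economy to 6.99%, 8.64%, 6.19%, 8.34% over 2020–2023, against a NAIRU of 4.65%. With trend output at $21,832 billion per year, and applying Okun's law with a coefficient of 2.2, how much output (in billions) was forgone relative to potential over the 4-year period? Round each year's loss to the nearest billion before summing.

$5,552 billion

Year 2020: gap = -2.2 × (6.99 - 4.65) = -5.148%, loss ≈ 21832 × 5.148/100 ≈ 1124.
Year 2021: gap = -2.2 × (8.64 - 4.65) = -8.778%, loss ≈ 21832 × 8.778/100 ≈ 1916.
Year 2022: gap = -2.2 × (6.19 - 4.65) = -3.388%, loss ≈ 21832 × 3.388/100 ≈ 740.
Year 2023: gap = -2.2 × (8.34 - 4.65) = -8.118%, loss ≈ 21832 × 8.118/100 ≈ 1772.
Total lost output = 1124 + 1916 + 740 + 1772 = 5552 billion.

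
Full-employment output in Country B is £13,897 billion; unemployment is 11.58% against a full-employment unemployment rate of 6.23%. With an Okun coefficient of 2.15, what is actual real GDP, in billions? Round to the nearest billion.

Unemployment gap = 11.58 - 6.23 = 5.35 points, so the output gap is -2.15 × 5.35 = -11.5025%.
Actual GDP = 13897 × (1 - 11.5025/100) = 13897 × 0.884975 ≈ 12298 billion.

£12,298 billion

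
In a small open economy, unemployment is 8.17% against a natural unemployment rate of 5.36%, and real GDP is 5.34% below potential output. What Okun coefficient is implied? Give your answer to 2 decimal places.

Okun's law: output gap = -β × (u - u*).
-5.34 = -β × (8.17 - 5.36) = -β × 2.81, so β = 5.34/2.81 = 1.90.

β ≈ 1.90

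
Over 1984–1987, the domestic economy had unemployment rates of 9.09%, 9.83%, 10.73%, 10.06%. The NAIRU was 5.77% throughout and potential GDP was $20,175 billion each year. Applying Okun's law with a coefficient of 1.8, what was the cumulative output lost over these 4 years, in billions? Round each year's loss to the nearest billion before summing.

Year 1984: gap = -1.8 × (9.09 - 5.77) = -5.976%, loss ≈ 20175 × 5.976/100 ≈ 1206.
Year 1985: gap = -1.8 × (9.83 - 5.77) = -7.308%, loss ≈ 20175 × 7.308/100 ≈ 1474.
Year 1986: gap = -1.8 × (10.73 - 5.77) = -8.928%, loss ≈ 20175 × 8.928/100 ≈ 1801.
Year 1987: gap = -1.8 × (10.06 - 5.77) = -7.722%, loss ≈ 20175 × 7.722/100 ≈ 1558.
Total lost output = 1206 + 1474 + 1801 + 1558 = 6039 billion.

$6,039 billion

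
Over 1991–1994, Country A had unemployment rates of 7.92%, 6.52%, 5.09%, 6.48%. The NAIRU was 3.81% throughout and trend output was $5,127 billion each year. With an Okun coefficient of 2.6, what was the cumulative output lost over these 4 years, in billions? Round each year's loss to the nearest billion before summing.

Year 1991: gap = -2.6 × (7.92 - 3.81) = -10.686%, loss ≈ 5127 × 10.686/100 ≈ 548.
Year 1992: gap = -2.6 × (6.52 - 3.81) = -7.046%, loss ≈ 5127 × 7.046/100 ≈ 361.
Year 1993: gap = -2.6 × (5.09 - 3.81) = -3.328%, loss ≈ 5127 × 3.328/100 ≈ 171.
Year 1994: gap = -2.6 × (6.48 - 3.81) = -6.942%, loss ≈ 5127 × 6.942/100 ≈ 356.
Total lost output = 548 + 361 + 171 + 356 = 1436 billion.

$1,436 billion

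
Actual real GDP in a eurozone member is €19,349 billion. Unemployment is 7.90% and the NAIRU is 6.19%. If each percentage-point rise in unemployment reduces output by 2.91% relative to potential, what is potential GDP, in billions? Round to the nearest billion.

€20,362 billion

Unemployment gap = 7.9 - 6.19 = 1.71 points, so output gap = -2.91 × 1.71 = -4.9761%.
Since Y = Y* × (1 + gap/100), Y* = 19349/0.950239 ≈ 20362 billion.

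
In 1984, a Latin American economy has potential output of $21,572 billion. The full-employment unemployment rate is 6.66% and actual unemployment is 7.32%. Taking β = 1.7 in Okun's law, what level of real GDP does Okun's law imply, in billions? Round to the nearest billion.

Unemployment gap = 7.32 - 6.66 = 0.66 points, so the output gap is -1.7 × 0.66 = -1.122%.
Actual GDP = 21572 × (1 - 1.122/100) = 21572 × 0.98878 ≈ 21330 billion.

$21,330 billion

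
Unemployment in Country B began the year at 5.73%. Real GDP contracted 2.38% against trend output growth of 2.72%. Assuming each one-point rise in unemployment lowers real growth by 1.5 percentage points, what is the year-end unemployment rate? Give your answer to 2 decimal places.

Growth-rate Okun's law: g_Y = g_Y* - β × Δu, so Δu = (g_Y* - g_Y)/β.
Δu = (2.72 + 2.38)/1.5 = 5.1/1.5 = 3.40 percentage points.
Year-end unemployment = 5.73 + 3.4 = 9.13%.

9.13%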